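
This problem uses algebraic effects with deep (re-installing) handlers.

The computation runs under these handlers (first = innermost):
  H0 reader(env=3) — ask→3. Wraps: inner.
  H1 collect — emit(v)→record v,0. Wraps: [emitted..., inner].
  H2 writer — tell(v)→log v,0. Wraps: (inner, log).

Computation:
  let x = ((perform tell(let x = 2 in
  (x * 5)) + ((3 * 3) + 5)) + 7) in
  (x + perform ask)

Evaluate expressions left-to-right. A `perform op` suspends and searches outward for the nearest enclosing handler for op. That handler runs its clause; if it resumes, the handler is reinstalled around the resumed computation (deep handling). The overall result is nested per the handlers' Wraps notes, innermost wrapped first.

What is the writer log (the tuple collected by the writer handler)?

Answer: (10)

Working:
tell(10) @ H2 ⇒ log+=10
ask @ H0 ⇒ 3
H0 returns 24
H1 returns [24]
H2 returns ([24], (10))
= ([24], (10))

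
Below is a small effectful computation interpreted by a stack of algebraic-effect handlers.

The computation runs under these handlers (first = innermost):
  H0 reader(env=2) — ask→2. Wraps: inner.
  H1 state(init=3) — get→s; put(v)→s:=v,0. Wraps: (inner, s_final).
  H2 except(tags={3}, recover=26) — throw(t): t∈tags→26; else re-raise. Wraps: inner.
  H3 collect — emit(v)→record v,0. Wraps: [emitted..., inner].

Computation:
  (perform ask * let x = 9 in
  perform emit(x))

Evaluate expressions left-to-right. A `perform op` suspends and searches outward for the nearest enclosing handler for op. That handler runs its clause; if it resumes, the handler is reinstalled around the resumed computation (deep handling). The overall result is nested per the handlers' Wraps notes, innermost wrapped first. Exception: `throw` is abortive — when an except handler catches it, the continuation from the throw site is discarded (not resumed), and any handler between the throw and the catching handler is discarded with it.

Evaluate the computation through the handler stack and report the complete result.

Answer: [9, (0, 3)]

Step-by-step:
ask @ H0 ⇒ 2
emit(9) @ H3 ⇒ out+=9
H0 returns 0
H1 returns (0, 3)
H2 returns (0, 3)
H3 returns [9, (0, 3)]
= [9, (0, 3)]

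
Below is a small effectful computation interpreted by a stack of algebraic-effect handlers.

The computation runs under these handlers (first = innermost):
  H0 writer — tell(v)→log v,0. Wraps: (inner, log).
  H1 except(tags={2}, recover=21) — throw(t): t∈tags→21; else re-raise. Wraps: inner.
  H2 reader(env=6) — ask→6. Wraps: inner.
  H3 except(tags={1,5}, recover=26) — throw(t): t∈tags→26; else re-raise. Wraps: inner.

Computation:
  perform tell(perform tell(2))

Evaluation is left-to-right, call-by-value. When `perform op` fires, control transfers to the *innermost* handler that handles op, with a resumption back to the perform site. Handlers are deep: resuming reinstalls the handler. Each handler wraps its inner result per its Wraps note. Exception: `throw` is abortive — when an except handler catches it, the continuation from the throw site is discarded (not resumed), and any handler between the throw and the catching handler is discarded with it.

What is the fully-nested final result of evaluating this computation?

Answer: (0, (2, 0))

Step-by-step:
tell(2) @ H0 ⇒ log+=2
tell(0) @ H0 ⇒ log+=0
H0 returns (0, (2, 0))
H1 returns (0, (2, 0))
H2 returns (0, (2, 0))
H3 returns (0, (2, 0))
= (0, (2, 0))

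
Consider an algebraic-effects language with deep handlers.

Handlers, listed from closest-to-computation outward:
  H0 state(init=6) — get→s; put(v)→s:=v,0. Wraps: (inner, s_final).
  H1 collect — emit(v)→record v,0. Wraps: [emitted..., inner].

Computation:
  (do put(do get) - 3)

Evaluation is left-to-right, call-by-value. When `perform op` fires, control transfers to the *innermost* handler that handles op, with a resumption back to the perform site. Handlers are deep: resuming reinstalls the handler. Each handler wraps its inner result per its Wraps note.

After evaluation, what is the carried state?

Answer: 6

Step-by-step:
get @ H0 ⇒ 6
put(6) @ H0 ⇒ s:=6
H0 returns (-3, 6)
H1 returns [(-3, 6)]
= [(-3, 6)]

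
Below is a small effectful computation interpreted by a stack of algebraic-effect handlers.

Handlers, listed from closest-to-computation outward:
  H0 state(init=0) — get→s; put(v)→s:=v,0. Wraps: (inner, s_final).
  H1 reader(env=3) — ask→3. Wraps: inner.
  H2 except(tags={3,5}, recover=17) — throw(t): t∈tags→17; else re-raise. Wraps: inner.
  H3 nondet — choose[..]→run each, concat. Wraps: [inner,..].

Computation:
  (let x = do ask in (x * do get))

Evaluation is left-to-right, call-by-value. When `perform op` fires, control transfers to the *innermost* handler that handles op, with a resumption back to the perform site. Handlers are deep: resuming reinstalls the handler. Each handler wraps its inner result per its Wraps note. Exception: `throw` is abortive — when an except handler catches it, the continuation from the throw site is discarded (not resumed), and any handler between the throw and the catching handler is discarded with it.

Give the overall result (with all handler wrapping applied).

Answer: [(0, 0)]

Step-by-step:
ask @ H1 ⇒ 3
get @ H0 ⇒ 0
H0 returns (0, 0)
H1 returns (0, 0)
H2 returns (0, 0)
H3 returns [(0, 0)]
= [(0, 0)]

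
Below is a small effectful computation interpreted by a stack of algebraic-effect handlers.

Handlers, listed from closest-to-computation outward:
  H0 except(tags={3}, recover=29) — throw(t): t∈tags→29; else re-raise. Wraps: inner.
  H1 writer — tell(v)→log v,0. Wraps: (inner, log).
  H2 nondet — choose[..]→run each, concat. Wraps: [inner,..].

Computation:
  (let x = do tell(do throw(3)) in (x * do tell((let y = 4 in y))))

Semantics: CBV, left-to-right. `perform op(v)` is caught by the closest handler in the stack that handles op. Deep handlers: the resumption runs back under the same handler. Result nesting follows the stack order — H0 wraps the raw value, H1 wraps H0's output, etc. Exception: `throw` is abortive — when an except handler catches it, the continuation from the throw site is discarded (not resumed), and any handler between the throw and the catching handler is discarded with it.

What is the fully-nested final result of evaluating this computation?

Working:
throw(3) @ H0 caught ⇒ 29
H1 returns (29, ())
H2 returns [(29, ())]
= [(29, ())]

Answer: [(29, ())]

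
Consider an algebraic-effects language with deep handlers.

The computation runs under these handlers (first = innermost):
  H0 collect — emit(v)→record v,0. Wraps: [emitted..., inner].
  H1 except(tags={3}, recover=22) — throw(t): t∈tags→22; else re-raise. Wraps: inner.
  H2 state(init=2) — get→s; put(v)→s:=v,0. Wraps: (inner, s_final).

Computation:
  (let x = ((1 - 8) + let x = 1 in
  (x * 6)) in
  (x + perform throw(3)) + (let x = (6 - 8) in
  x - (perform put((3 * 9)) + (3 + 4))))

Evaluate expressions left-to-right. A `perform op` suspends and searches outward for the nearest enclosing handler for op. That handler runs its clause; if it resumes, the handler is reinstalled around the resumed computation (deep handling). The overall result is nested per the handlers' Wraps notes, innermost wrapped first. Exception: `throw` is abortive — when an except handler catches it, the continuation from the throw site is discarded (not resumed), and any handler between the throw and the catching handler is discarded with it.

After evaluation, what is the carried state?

Answer: 2

Working:
throw(3) @ H1 caught ⇒ 22
H2 returns (22, 2)
= (22, 2)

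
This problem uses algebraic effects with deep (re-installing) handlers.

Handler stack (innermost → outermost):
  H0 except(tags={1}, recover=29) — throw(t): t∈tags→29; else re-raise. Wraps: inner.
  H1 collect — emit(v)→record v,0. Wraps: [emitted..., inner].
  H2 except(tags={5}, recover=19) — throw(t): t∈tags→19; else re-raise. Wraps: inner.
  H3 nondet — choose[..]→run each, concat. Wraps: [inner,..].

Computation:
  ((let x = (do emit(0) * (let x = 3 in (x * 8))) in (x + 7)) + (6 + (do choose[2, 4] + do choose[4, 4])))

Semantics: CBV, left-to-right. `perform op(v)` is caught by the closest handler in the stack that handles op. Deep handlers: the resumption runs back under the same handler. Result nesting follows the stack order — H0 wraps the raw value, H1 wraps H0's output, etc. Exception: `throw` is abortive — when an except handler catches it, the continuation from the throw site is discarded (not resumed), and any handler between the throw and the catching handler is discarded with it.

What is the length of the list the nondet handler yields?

Answer: 4

Step-by-step:
emit(0) @ H1 ⇒ out+=0
choose[2, 4] @ H3
  branch[0] choose=2:
    choose[4, 4] @ H3
      branch[0] choose=4:
        H0 returns 19
        H1 returns [0, 19]
        H2 returns [0, 19]
        H3 returns [[0, 19]]
      branch[1] choose=4:
        H0 returns 19
        H1 returns [0, 19]
        H2 returns [0, 19]
        H3 returns [[0, 19]]
  branch[1] choose=4:
    choose[4, 4] @ H3
      branch[0] choose=4:
        H0 returns 21
        H1 returns [0, 21]
        H2 returns [0, 21]
        H3 returns [[0, 21]]
      branch[1] choose=4:
        H0 returns 21
        H1 returns [0, 21]
        H2 returns [0, 21]
        H3 returns [[0, 21]]
= [[0, 19], [0, 19], [0, 21], [0, 21]]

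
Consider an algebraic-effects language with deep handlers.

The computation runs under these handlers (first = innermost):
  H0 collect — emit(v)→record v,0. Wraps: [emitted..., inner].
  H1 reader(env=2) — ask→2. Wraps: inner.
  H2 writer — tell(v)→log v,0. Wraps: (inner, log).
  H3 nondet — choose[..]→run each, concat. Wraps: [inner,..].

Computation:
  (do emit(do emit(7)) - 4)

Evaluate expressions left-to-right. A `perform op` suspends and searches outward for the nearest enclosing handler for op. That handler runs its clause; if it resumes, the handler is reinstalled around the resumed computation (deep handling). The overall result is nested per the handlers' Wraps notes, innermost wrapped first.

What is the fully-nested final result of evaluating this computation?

Answer: [([7, 0, -4], ())]

Evaluation trace:
emit(7) @ H0 ⇒ out+=7
emit(0) @ H0 ⇒ out+=0
H0 returns [7, 0, -4]
H1 returns [7, 0, -4]
H2 returns ([7, 0, -4], ())
H3 returns [([7, 0, -4], ())]
= [([7, 0, -4], ())]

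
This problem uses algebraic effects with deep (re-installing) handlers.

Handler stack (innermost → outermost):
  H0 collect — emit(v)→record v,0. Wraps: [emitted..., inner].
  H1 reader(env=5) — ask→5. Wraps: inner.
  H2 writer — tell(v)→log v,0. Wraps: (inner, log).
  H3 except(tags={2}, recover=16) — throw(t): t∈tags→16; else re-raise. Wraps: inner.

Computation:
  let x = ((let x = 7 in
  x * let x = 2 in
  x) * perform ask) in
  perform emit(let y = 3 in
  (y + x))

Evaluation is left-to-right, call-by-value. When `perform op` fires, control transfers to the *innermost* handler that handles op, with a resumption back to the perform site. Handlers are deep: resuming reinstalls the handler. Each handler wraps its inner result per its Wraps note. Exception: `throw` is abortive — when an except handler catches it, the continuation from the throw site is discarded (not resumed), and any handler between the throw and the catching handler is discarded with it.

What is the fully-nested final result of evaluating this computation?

Evaluation trace:
ask @ H1 ⇒ 5
emit(73) @ H0 ⇒ out+=73
H0 returns [73, 0]
H1 returns [73, 0]
H2 returns ([73, 0], ())
H3 returns ([73, 0], ())
= ([73, 0], ())

Answer: ([73, 0], ())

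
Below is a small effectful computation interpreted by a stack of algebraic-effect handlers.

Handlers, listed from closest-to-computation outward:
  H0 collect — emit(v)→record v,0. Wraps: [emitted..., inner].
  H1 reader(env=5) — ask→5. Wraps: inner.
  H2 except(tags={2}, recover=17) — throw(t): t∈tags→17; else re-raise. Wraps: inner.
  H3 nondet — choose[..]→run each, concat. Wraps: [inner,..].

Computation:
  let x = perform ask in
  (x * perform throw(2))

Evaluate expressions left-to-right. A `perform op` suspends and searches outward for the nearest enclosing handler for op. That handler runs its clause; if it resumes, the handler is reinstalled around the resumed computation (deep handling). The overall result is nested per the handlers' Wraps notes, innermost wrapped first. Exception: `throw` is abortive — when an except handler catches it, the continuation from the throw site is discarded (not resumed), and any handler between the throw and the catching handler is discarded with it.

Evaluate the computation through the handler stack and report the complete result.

Step-by-step:
ask @ H1 ⇒ 5
throw(2) @ H2 caught ⇒ 17
H3 returns [17]
= [17]

Answer: [17]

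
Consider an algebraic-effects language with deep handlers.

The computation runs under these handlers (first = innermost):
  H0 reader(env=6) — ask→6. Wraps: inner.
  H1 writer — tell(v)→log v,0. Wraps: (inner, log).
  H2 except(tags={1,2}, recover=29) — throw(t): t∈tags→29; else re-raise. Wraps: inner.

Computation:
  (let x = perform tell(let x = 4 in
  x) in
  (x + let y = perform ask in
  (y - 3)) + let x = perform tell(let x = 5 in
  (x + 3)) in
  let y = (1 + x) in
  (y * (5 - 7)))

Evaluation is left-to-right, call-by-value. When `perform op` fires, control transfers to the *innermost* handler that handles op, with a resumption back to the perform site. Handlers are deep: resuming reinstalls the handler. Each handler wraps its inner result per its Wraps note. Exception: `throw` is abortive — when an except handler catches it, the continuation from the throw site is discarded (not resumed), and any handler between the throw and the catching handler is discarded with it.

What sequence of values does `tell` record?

Step-by-step:
tell(4) @ H1 ⇒ log+=4
ask @ H0 ⇒ 6
tell(8) @ H1 ⇒ log+=8
H0 returns 1
H1 returns (1, (4, 8))
H2 returns (1, (4, 8))
= (1, (4, 8))

Answer: (4, 8)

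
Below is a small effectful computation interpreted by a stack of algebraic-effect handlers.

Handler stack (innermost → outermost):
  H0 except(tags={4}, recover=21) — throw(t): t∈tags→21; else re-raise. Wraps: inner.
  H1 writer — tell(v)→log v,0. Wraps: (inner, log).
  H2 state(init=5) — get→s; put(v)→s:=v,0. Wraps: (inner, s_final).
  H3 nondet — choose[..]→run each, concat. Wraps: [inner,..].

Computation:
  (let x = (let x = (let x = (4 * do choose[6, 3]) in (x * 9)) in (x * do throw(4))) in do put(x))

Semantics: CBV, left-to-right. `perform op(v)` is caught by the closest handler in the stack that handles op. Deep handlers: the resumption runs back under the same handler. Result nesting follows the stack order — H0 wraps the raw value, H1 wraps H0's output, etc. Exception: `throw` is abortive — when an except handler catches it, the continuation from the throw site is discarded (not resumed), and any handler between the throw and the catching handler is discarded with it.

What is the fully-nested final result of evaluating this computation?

Answer: [((21, ()), 5), ((21, ()), 5)]

Step-by-step:
choose[6, 3] @ H3
  branch[0] choose=6:
    throw(4) @ H0 caught ⇒ 21
    H1 returns (21, ())
    H2 returns ((21, ()), 5)
    H3 returns [((21, ()), 5)]
  branch[1] choose=3:
    throw(4) @ H0 caught ⇒ 21
    H1 returns (21, ())
    H2 returns ((21, ()), 5)
    H3 returns [((21, ()), 5)]
= [((21, ()), 5), ((21, ()), 5)]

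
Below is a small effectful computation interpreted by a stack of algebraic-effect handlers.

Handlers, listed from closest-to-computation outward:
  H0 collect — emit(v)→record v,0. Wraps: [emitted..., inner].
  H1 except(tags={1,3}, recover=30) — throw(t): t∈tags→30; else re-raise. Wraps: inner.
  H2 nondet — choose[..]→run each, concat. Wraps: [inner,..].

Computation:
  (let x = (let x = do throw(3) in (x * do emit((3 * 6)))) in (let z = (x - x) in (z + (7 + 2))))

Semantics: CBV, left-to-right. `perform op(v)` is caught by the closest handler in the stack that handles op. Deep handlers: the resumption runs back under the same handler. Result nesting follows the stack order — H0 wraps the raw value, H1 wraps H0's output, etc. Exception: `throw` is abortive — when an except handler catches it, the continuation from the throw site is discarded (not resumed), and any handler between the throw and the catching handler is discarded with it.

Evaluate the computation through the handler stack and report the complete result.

Step-by-step:
throw(3) @ H1 caught ⇒ 30
H2 returns [30]
= [30]

Answer: [30]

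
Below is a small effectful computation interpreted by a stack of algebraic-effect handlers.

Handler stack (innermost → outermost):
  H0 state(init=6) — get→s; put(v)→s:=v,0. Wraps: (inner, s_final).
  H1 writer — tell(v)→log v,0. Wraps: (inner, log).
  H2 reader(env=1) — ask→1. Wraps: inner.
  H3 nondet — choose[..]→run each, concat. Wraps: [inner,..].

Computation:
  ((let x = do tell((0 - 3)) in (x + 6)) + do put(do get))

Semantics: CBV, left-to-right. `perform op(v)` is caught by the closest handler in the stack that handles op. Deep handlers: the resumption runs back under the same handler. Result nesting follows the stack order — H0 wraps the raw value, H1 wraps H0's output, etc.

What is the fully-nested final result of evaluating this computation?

Working:
tell(-3) @ H1 ⇒ log+=-3
get @ H0 ⇒ 6
put(6) @ H0 ⇒ s:=6
H0 returns (6, 6)
H1 returns ((6, 6), (-3))
H2 returns ((6, 6), (-3))
H3 returns [((6, 6), (-3))]
= [((6, 6), (-3))]

Answer: [((6, 6), (-3))]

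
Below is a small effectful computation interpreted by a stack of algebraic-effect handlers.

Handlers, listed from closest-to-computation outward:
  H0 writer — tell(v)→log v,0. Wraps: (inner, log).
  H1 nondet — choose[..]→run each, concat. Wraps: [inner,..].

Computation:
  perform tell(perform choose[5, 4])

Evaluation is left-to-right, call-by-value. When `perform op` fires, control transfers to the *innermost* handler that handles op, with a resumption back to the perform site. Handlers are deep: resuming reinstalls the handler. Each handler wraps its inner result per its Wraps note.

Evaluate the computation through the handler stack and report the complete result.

Evaluation trace:
choose[5, 4] @ H1
  branch[0] choose=5:
    tell(5) @ H0 ⇒ log+=5
    H0 returns (0, (5))
    H1 returns [(0, (5))]
  branch[1] choose=4:
    tell(4) @ H0 ⇒ log+=4
    H0 returns (0, (4))
    H1 returns [(0, (4))]
= [(0, (5)), (0, (4))]

Answer: [(0, (5)), (0, (4))]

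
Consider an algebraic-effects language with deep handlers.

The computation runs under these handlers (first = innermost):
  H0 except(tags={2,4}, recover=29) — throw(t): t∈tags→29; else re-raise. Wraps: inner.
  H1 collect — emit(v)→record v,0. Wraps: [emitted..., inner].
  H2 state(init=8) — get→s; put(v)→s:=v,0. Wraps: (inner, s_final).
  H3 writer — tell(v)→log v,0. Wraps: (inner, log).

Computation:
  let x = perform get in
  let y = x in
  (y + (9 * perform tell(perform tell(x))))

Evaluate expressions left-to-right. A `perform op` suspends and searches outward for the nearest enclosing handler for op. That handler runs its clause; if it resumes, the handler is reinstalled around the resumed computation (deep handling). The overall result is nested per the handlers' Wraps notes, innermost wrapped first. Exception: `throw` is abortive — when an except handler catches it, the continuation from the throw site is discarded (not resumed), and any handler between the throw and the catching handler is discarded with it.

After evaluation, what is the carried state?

Answer: 8

Step-by-step:
get @ H2 ⇒ 8
tell(8) @ H3 ⇒ log+=8
tell(0) @ H3 ⇒ log+=0
H0 returns 8
H1 returns [8]
H2 returns ([8], 8)
H3 returns (([8], 8), (8, 0))
= (([8], 8), (8, 0))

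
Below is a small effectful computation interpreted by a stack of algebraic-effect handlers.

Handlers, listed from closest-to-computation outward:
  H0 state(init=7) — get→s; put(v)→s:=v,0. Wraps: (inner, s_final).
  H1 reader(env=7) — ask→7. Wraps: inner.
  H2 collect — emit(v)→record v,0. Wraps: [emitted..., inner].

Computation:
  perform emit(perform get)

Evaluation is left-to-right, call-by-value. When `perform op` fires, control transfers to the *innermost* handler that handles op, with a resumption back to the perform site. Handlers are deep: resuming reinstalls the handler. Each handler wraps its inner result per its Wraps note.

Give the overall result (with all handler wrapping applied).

Evaluation trace:
get @ H0 ⇒ 7
emit(7) @ H2 ⇒ out+=7
H0 returns (0, 7)
H1 returns (0, 7)
H2 returns [7, (0, 7)]
= [7, (0, 7)]

Answer: [7, (0, 7)]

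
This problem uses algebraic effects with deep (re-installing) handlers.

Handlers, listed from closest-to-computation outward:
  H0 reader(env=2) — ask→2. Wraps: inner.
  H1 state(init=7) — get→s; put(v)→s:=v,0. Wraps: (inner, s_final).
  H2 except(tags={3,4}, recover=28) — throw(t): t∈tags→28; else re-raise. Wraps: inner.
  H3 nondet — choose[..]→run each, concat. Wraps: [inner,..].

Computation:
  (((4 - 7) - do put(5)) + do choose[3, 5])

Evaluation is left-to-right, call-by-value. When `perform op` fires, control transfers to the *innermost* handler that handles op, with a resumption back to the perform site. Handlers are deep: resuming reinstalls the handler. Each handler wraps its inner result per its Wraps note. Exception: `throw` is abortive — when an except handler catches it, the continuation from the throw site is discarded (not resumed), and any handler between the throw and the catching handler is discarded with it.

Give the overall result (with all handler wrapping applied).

Answer: [(0, 5), (2, 5)]

Working:
put(5) @ H1 ⇒ s:=5
choose[3, 5] @ H3
  branch[0] choose=3:
    H0 returns 0
    H1 returns (0, 5)
    H2 returns (0, 5)
    H3 returns [(0, 5)]
  branch[1] choose=5:
    H0 returns 2
    H1 returns (2, 5)
    H2 returns (2, 5)
    H3 returns [(2, 5)]
= [(0, 5), (2, 5)]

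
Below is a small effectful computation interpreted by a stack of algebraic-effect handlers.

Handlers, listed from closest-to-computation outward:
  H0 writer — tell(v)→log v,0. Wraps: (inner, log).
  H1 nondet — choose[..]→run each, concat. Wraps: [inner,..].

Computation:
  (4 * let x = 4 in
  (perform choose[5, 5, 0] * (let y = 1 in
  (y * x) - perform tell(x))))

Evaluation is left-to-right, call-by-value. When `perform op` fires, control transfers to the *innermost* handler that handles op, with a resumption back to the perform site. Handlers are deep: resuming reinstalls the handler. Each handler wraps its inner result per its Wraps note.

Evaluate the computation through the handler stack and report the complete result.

Working:
choose[5, 5, 0] @ H1
  branch[0] choose=5:
    tell(4) @ H0 ⇒ log+=4
    H0 returns (80, (4))
    H1 returns [(80, (4))]
  branch[1] choose=5:
    tell(4) @ H0 ⇒ log+=4
    H0 returns (80, (4))
    H1 returns [(80, (4))]
  branch[2] choose=0:
    tell(4) @ H0 ⇒ log+=4
    H0 returns (0, (4))
    H1 returns [(0, (4))]
= [(80, (4)), (80, (4)), (0, (4))]

Answer: [(80, (4)), (80, (4)), (0, (4))]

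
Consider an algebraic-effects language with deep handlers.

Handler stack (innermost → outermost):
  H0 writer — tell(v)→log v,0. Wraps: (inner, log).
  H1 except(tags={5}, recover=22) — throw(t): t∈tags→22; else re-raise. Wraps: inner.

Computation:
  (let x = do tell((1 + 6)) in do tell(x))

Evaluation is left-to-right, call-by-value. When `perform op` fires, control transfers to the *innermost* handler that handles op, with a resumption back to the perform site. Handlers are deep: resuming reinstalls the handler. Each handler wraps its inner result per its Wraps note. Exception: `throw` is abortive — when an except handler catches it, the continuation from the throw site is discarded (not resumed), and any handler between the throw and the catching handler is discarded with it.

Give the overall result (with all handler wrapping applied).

Answer: (0, (7, 0))

Working:
tell(7) @ H0 ⇒ log+=7
tell(0) @ H0 ⇒ log+=0
H0 returns (0, (7, 0))
H1 returns (0, (7, 0))
= (0, (7, 0))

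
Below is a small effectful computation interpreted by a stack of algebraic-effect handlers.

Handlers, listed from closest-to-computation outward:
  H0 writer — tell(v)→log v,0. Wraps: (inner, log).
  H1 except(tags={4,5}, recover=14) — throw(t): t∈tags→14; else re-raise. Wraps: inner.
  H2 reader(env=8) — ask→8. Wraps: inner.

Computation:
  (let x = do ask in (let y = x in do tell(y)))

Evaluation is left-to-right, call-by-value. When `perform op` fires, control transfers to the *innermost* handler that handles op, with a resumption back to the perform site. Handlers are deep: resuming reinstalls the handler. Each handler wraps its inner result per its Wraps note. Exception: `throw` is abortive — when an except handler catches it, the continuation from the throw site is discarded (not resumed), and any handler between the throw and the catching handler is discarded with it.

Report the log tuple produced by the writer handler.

Answer: (8)

Step-by-step:
ask @ H2 ⇒ 8
tell(8) @ H0 ⇒ log+=8
H0 returns (0, (8))
H1 returns (0, (8))
H2 returns (0, (8))
= (0, (8))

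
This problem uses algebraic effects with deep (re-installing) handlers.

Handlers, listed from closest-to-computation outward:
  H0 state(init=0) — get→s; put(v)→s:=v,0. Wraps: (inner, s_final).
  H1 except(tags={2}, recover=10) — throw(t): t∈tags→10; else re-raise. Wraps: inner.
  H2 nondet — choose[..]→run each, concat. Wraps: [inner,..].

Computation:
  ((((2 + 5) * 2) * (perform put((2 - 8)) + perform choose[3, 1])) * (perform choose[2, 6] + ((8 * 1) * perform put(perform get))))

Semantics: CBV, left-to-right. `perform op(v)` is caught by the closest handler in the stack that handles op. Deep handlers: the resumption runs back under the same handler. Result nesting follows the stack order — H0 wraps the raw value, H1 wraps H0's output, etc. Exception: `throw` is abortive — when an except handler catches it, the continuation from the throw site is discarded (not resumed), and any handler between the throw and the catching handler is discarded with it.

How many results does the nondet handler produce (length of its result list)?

Answer: 4

Evaluation trace:
put(-6) @ H0 ⇒ s:=-6
choose[3, 1] @ H2
  branch[0] choose=3:
    choose[2, 6] @ H2
      branch[0] choose=2:
        get @ H0 ⇒ -6
        put(-6) @ H0 ⇒ s:=-6
        H0 returns (84, -6)
        H1 returns (84, -6)
        H2 returns [(84, -6)]
      branch[1] choose=6:
        get @ H0 ⇒ -6
        put(-6) @ H0 ⇒ s:=-6
        H0 returns (252, -6)
        H1 returns (252, -6)
        H2 returns [(252, -6)]
  branch[1] choose=1:
    choose[2, 6] @ H2
      branch[0] choose=2:
        get @ H0 ⇒ -6
        put(-6) @ H0 ⇒ s:=-6
        H0 returns (28, -6)
        H1 returns (28, -6)
        H2 returns [(28, -6)]
      branch[1] choose=6:
        get @ H0 ⇒ -6
        put(-6) @ H0 ⇒ s:=-6
        H0 returns (84, -6)
        H1 returns (84, -6)
        H2 returns [(84, -6)]
= [(84, -6), (252, -6), (28, -6), (84, -6)]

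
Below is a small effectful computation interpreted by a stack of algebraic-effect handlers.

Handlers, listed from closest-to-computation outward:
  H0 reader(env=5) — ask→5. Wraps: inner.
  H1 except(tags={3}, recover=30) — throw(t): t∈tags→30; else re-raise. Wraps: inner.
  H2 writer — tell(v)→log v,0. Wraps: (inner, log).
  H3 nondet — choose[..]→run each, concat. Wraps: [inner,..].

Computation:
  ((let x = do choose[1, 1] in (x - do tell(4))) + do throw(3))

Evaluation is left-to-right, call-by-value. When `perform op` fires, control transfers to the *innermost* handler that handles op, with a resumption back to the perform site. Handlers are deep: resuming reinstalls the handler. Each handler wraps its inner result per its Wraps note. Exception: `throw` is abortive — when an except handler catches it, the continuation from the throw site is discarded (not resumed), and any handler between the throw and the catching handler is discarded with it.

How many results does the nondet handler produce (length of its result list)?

Answer: 2

Evaluation trace:
choose[1, 1] @ H3
  branch[0] choose=1:
    tell(4) @ H2 ⇒ log+=4
    throw(3) @ H1 caught ⇒ 30
    H2 returns (30, (4))
    H3 returns [(30, (4))]
  branch[1] choose=1:
    tell(4) @ H2 ⇒ log+=4
    throw(3) @ H1 caught ⇒ 30
    H2 returns (30, (4))
    H3 returns [(30, (4))]
= [(30, (4)), (30, (4))]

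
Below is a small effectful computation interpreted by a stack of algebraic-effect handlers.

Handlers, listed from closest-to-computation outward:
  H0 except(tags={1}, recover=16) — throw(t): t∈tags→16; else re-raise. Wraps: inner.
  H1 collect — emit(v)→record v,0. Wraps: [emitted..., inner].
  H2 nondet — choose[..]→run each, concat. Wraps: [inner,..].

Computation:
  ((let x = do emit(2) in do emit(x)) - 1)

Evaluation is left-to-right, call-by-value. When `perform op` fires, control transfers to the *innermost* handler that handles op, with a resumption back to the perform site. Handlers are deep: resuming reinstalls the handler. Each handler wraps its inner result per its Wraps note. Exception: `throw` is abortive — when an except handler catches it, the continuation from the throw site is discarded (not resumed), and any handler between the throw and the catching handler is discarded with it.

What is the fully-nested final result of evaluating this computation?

Working:
emit(2) @ H1 ⇒ out+=2
emit(0) @ H1 ⇒ out+=0
H0 returns -1
H1 returns [2, 0, -1]
H2 returns [[2, 0, -1]]
= [[2, 0, -1]]

Answer: [[2, 0, -1]]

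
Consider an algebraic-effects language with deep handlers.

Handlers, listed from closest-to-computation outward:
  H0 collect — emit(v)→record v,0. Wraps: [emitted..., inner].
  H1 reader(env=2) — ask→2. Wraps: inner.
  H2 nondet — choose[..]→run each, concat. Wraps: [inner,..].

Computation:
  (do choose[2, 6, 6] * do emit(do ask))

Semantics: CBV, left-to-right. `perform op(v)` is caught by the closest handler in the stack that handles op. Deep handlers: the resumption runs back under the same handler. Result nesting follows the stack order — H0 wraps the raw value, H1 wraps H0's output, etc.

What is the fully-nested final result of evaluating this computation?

Evaluation trace:
choose[2, 6, 6] @ H2
  branch[0] choose=2:
    ask @ H1 ⇒ 2
    emit(2) @ H0 ⇒ out+=2
    H0 returns [2, 0]
    H1 returns [2, 0]
    H2 returns [[2, 0]]
  branch[1] choose=6:
    ask @ H1 ⇒ 2
    emit(2) @ H0 ⇒ out+=2
    H0 returns [2, 0]
    H1 returns [2, 0]
    H2 returns [[2, 0]]
  branch[2] choose=6:
    ask @ H1 ⇒ 2
    emit(2) @ H0 ⇒ out+=2
    H0 returns [2, 0]
    H1 returns [2, 0]
    H2 returns [[2, 0]]
= [[2, 0], [2, 0], [2, 0]]

Answer: [[2, 0], [2, 0], [2, 0]]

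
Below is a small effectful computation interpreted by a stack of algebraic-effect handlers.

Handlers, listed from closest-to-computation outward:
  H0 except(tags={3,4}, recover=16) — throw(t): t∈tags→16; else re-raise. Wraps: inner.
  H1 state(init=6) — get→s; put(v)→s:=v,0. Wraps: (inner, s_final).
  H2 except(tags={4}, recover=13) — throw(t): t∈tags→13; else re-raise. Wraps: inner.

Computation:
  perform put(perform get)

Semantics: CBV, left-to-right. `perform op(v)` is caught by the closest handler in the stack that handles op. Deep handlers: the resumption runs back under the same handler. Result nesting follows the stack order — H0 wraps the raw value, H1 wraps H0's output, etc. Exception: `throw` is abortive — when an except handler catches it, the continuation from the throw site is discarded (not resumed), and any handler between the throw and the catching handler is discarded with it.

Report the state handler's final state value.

Answer: 6

Working:
get @ H1 ⇒ 6
put(6) @ H1 ⇒ s:=6
H0 returns 0
H1 returns (0, 6)
H2 returns (0, 6)
= (0, 6)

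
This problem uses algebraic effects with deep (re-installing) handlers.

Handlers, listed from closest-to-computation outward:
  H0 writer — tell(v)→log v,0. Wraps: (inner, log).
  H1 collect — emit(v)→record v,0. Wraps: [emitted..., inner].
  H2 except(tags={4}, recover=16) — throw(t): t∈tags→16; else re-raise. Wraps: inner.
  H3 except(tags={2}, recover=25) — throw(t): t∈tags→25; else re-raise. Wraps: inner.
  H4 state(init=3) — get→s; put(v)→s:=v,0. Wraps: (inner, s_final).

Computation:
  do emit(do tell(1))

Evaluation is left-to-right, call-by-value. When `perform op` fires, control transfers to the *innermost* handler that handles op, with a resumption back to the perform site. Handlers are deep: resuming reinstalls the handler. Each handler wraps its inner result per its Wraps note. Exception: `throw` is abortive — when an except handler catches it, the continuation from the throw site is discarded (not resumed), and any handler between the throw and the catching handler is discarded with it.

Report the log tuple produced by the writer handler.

Answer: (1)

Evaluation trace:
tell(1) @ H0 ⇒ log+=1
emit(0) @ H1 ⇒ out+=0
H0 returns (0, (1))
H1 returns [0, (0, (1))]
H2 returns [0, (0, (1))]
H3 returns [0, (0, (1))]
H4 returns ([0, (0, (1))], 3)
= ([0, (0, (1))], 3)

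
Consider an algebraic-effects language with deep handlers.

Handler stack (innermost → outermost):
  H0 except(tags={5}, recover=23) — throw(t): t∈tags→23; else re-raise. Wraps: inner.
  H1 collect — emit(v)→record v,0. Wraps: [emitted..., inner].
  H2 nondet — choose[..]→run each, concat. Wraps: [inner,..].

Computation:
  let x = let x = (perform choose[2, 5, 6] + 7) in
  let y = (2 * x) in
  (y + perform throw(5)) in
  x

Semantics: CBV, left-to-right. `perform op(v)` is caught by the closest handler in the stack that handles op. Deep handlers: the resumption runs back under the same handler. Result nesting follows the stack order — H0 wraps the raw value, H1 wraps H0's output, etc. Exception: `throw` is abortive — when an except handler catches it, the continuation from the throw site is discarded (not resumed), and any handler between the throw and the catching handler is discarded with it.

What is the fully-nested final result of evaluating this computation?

Evaluation trace:
choose[2, 5, 6] @ H2
  branch[0] choose=2:
    throw(5) @ H0 caught ⇒ 23
    H1 returns [23]
    H2 returns [[23]]
  branch[1] choose=5:
    throw(5) @ H0 caught ⇒ 23
    H1 returns [23]
    H2 returns [[23]]
  branch[2] choose=6:
    throw(5) @ H0 caught ⇒ 23
    H1 returns [23]
    H2 returns [[23]]
= [[23], [23], [23]]

Answer: [[23], [23], [23]]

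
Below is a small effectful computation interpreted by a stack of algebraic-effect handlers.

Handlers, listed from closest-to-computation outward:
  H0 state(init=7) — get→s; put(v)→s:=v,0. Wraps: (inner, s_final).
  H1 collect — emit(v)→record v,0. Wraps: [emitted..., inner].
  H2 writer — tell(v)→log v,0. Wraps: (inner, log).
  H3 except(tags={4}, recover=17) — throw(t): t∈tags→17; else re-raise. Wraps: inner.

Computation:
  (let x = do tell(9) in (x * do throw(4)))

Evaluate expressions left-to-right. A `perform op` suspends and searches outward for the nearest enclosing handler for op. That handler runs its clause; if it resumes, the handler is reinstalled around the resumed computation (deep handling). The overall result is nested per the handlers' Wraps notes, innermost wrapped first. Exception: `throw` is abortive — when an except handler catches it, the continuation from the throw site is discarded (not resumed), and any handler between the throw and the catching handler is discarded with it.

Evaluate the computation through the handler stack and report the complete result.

Answer: 17

Working:
tell(9) @ H2 ⇒ log+=9
throw(4) @ H3 caught ⇒ 17
= 17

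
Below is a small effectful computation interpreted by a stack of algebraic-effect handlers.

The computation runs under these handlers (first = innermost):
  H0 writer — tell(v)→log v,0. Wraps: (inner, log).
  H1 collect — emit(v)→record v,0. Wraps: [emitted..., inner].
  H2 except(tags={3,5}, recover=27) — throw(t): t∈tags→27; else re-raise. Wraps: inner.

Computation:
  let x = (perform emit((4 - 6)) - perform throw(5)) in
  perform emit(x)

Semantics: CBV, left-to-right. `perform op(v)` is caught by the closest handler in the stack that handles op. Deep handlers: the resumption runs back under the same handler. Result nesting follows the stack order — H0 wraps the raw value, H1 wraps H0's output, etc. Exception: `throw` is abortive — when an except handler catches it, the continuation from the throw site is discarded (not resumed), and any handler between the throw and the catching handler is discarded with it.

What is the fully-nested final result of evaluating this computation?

Working:
emit(-2) @ H1 ⇒ out+=-2
throw(5) @ H2 caught ⇒ 27
= 27

Answer: 27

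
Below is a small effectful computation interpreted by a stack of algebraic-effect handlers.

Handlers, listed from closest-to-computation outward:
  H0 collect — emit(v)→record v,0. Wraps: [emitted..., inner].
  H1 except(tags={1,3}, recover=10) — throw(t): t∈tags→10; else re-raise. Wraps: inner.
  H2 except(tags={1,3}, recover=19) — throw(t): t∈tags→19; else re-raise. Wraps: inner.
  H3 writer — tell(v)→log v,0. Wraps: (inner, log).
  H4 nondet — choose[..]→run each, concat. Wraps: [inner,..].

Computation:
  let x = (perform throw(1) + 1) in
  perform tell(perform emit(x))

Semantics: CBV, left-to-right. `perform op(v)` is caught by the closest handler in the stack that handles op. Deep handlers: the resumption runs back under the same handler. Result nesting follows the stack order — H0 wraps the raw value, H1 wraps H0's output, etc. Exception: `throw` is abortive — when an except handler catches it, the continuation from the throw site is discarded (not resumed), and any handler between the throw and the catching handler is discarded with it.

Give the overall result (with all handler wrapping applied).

Evaluation trace:
throw(1) @ H1 caught ⇒ 10
H2 returns 10
H3 returns (10, ())
H4 returns [(10, ())]
= [(10, ())]

Answer: [(10, ())]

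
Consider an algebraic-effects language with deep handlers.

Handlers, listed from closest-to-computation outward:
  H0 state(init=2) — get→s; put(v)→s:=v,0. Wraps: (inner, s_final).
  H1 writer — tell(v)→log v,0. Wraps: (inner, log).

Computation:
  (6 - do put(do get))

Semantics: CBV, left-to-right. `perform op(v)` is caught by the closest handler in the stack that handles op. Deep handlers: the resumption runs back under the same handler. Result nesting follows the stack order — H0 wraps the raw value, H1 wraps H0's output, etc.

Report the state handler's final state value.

Evaluation trace:
get @ H0 ⇒ 2
put(2) @ H0 ⇒ s:=2
H0 returns (6, 2)
H1 returns ((6, 2), ())
= ((6, 2), ())

Answer: 2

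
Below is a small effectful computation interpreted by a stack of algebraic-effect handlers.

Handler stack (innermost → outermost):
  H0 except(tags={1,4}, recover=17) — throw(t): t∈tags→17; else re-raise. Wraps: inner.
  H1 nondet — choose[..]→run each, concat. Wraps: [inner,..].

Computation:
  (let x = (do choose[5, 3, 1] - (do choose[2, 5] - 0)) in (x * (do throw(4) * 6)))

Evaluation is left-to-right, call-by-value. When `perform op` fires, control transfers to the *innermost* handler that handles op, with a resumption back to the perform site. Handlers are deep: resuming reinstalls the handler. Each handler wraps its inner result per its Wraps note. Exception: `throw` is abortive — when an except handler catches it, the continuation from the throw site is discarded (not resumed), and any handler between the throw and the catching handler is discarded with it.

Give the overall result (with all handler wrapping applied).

Answer: [17, 17, 17, 17, 17, 17]

Step-by-step:
choose[5, 3, 1] @ H1
  branch[0] choose=5:
    choose[2, 5] @ H1
      branch[0] choose=2:
        throw(4) @ H0 caught ⇒ 17
        H1 returns [17]
      branch[1] choose=5:
        throw(4) @ H0 caught ⇒ 17
        H1 returns [17]
  branch[1] choose=3:
    choose[2, 5] @ H1
      branch[0] choose=2:
        throw(4) @ H0 caught ⇒ 17
        H1 returns [17]
      branch[1] choose=5:
        throw(4) @ H0 caught ⇒ 17
        H1 returns [17]
  branch[2] choose=1:
    choose[2, 5] @ H1
      branch[0] choose=2:
        throw(4) @ H0 caught ⇒ 17
        H1 returns [17]
      branch[1] choose=5:
        throw(4) @ H0 caught ⇒ 17
        H1 returns [17]
= [17, 17, 17, 17, 17, 17]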